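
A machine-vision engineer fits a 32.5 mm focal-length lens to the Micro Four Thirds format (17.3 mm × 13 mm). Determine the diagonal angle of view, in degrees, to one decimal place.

36.8°

Sensor diagonal = √(17.3² + 13²) = √468.2900 ≈ 21.6400 mm.
Angle of view α = 2·arctan(d/2f) with d = 21.6400 mm and f = 32.5 mm.
d/2f = 0.33292; arctan(0.33292) ≈ 18.4138°, so α ≈ 36.8276°.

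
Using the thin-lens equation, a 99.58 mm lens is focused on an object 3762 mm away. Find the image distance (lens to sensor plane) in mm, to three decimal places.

1/dᵢ = 1/f − 1/dₒ = 1/99.58 − 1/3762 = 0.0097764 mm⁻¹.
dᵢ = 1/0.0097764 ≈ 102.2875 mm.

102.288 mm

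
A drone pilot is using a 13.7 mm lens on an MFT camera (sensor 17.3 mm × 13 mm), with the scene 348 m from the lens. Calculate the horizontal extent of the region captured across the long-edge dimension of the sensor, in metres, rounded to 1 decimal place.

439.4 m

dₒ: 348 m = 348000 mm.
Similar triangles through the lens centre give W/dₒ = w/dᵢ; with 1/f = 1/dₒ + 1/dᵢ this gives W = w·(dₒ − f)/f.
W = 17.3 mm × (348000 − 13.7) / 13.7 = 17.3 × 25400.4599 ≈ 439427.955 mm = 439.428 m.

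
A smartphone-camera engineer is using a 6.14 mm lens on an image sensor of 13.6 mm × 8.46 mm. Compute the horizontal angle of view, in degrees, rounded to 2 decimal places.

Angle of view α = 2·arctan(w/2f) with w = 13.6 mm and f = 6.14 mm.
w/2f = 1.10749; arctan(1.10749) ≈ 47.9198°, so α ≈ 95.8396°.

95.84°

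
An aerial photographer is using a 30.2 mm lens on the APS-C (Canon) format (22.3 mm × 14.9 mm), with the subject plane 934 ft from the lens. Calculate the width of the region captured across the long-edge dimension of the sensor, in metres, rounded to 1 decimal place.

210.2 m

dₒ: 934 ft × 304.8 mm/ft = 284683.19 mm.
Similar triangles through the lens centre give W/dₒ = w/dᵢ; with 1/f = 1/dₒ + 1/dᵢ this gives W = w·(dₒ − f)/f.
W = 22.3 mm × (284683 − 30.2) / 30.2 = 22.3 × 9425.5957 ≈ 210190.785 mm = 210.191 m.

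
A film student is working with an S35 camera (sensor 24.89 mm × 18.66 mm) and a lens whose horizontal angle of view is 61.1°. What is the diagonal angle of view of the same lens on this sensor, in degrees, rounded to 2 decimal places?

72.83°

From the horizontal AOV: f = 24.89 / (2·tan(30.55°)) = 24.89 / 1.18044 ≈ 21.0853 mm.
Sensor diagonal = √(24.89² + 18.66²) = √967.7077 ≈ 31.1080 mm.
Diagonal AOV = 2·arctan(31.1080 / (2 × 21.0853)) = 2·arctan(0.73767) ≈ 72.8301°.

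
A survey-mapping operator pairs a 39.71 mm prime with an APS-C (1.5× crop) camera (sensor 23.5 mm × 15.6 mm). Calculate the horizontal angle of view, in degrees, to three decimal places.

Angle of view α = 2·arctan(w/2f) with w = 23.5 mm and f = 39.71 mm.
w/2f = 0.29590; arctan(0.29590) ≈ 16.4832°, so α ≈ 32.9665°.

32.966°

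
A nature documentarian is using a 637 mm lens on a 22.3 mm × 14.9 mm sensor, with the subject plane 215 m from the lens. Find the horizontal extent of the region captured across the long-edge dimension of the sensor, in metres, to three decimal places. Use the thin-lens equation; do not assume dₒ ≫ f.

7.504 m

dₒ: 215 m = 215000 mm.
Similar triangles through the lens centre give W/dₒ = w/dᵢ; with 1/f = 1/dₒ + 1/dᵢ this gives W = w·(dₒ − f)/f.
W = 22.3 mm × (215000 − 637) / 637 = 22.3 × 336.5196 ≈ 7504.388 mm = 7.50439 m.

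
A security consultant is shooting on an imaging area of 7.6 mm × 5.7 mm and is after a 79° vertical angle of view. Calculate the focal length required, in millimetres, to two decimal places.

3.46 mm

From α = 2·arctan(h/2f) we get f = h / (2·tan(α/2)).
With h = 5.7 mm and α/2 = 39.5°, tan(α/2) ≈ 0.82434, so f ≈ 5.7 / 1.64867 ≈ 3.4573 mm.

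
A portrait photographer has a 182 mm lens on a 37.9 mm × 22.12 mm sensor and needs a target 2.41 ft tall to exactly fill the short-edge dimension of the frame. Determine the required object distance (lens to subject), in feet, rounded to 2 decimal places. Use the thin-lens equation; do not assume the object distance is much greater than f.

W: 2.41 ft × 304.8 mm/ft = 734.57 mm.
Magnification m = h/W = dᵢ/dₒ; combined with 1/f = 1/dₒ + 1/dᵢ this gives dₒ = f·(1 + W/h).
dₒ = 182 mm × (1 + 734.568/22.12) = 182 × 34.2083 ≈ 6225.914 mm = 6225.914/304.8 ft = 20.4262 ft.

20.43 ft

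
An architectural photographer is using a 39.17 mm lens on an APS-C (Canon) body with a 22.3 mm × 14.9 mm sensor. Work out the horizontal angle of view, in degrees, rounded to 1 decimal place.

31.8°

Angle of view α = 2·arctan(w/2f) with w = 22.3 mm and f = 39.17 mm.
w/2f = 0.28466; arctan(0.28466) ≈ 15.8894°, so α ≈ 31.7787°.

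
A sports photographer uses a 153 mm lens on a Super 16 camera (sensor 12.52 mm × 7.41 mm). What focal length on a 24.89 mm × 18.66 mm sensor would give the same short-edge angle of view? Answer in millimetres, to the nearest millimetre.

Equal angle of view means equal height/f ratio, so f₂ = f₁ · (height₂/height₁) = 153 × 18.66/7.41.
f₂ = 153 × 2.51822 ≈ 385.287 mm.

385 mm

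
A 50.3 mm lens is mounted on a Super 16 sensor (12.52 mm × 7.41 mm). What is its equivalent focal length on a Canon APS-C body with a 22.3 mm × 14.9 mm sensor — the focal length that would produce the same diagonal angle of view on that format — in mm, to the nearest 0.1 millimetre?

Sensor diagonal = √(12.52² + 7.41²) = √211.6585 ≈ 14.5485 mm.
Sensor diagonal = √(22.3² + 14.9²) = √719.3000 ≈ 26.8198 mm.
Equal angle of view means equal diagonal/f ratio, so f₂ = f₁ · (diagonal₂/diagonal₁) = 50.3 × 26.8198/14.5485.
f₂ = 50.3 × 1.84347 ≈ 92.727 mm.

92.7 mm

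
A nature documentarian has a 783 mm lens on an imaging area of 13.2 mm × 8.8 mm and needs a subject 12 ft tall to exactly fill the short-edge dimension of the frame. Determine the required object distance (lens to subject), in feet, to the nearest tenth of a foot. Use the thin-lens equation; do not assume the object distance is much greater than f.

W: 12 ft × 304.8 mm/ft = 3657.60 mm.
Magnification m = h/W = dᵢ/dₒ; combined with 1/f = 1/dₒ + 1/dᵢ this gives dₒ = f·(1 + W/h).
dₒ = 783 mm × (1 + 3657.6/8.8) = 783 × 416.6364 ≈ 326226.262 mm = 326226.262/304.8 ft = 1070.3 ft.

1070.3 ft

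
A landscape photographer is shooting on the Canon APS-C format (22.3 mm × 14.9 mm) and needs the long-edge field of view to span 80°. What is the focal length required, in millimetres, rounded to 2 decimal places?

13.29 mm

From α = 2·arctan(w/2f) we get f = w / (2·tan(α/2)).
With w = 22.3 mm and α/2 = 40°, tan(α/2) ≈ 0.83910, so f ≈ 22.3 / 1.67820 ≈ 13.2881 mm.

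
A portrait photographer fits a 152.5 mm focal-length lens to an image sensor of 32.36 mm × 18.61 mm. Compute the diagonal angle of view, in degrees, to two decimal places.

13.96°

Sensor diagonal = √(32.36² + 18.61²) = √1393.5017 ≈ 37.3296 mm.
Angle of view α = 2·arctan(d/2f) with d = 37.3296 mm and f = 152.5 mm.
d/2f = 0.12239; arctan(0.12239) ≈ 6.9779°, so α ≈ 13.9557°.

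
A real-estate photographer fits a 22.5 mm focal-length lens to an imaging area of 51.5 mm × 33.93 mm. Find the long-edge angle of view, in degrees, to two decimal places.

Angle of view α = 2·arctan(w/2f) with w = 51.5 mm and f = 22.5 mm.
w/2f = 1.14444; arctan(1.14444) ≈ 48.8535°, so α ≈ 97.7070°.

97.71°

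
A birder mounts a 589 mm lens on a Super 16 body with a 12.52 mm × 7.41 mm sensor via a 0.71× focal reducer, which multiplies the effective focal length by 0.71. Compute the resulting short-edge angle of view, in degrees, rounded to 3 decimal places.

Effective focal length f = 589 × 0.71 = 418.19 mm.
α = 2·arctan(7.41 / (2 × 418.19)) = 2·arctan(0.00886) ≈ 1.0152°.

1.015°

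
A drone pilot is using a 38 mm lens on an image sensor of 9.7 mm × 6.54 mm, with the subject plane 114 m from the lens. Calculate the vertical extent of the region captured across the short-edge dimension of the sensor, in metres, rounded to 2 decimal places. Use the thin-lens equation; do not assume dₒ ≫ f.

19.61 m

dₒ: 114 m = 114000 mm.
Similar triangles through the lens centre give W/dₒ = h/dᵢ; with 1/f = 1/dₒ + 1/dᵢ this gives W = h·(dₒ − f)/f.
W = 6.54 mm × (114000 − 38) / 38 = 6.54 × 2999.0000 ≈ 19613.460 mm = 19.6135 m.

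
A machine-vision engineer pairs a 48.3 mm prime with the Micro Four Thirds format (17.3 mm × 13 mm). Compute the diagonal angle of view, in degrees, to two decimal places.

25.25°

Sensor diagonal = √(17.3² + 13²) = √468.2900 ≈ 21.6400 mm.
Angle of view α = 2·arctan(d/2f) with d = 21.6400 mm and f = 48.3 mm.
d/2f = 0.22402; arctan(0.22402) ≈ 12.6267°, so α ≈ 25.2535°.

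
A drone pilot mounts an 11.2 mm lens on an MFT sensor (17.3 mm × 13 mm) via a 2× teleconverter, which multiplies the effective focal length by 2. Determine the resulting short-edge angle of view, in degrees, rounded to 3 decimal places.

32.363°

Effective focal length f = 11.2 × 2 = 22.4 mm.
α = 2·arctan(13 / (2 × 22.4)) = 2·arctan(0.29018) ≈ 32.3632°.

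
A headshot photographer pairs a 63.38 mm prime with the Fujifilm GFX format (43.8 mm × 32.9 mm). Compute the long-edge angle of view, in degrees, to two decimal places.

38.12°

Angle of view α = 2·arctan(w/2f) with w = 43.8 mm and f = 63.38 mm.
w/2f = 0.34553; arctan(0.34553) ≈ 19.0618°, so α ≈ 38.1236°.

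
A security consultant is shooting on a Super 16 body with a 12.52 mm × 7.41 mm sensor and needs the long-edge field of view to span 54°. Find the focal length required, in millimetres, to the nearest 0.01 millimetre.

From α = 2·arctan(w/2f) we get f = w / (2·tan(α/2)).
With w = 12.52 mm and α/2 = 27°, tan(α/2) ≈ 0.50953, so f ≈ 12.52 / 1.01905 ≈ 12.2859 mm.

12.29 mm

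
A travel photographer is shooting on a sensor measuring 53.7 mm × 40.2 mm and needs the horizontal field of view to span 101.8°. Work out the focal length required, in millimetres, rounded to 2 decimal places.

From α = 2·arctan(w/2f) we get f = w / (2·tan(α/2)).
With w = 53.7 mm and α/2 = 50.9°, tan(α/2) ≈ 1.23050, so f ≈ 53.7 / 2.46100 ≈ 21.8204 mm.

21.82 mm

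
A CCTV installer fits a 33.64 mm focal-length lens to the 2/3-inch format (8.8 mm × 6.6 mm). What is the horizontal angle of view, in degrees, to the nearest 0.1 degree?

Angle of view α = 2·arctan(w/2f) with w = 8.8 mm and f = 33.64 mm.
w/2f = 0.13080; arctan(0.13080) ≈ 7.4518°, so α ≈ 14.9036°.

14.9°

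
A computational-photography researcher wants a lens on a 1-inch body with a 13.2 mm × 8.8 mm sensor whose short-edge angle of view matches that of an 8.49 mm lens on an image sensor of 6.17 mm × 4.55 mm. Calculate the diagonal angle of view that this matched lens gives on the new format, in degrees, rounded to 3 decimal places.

51.568°

Equal short-edge AOV ⇒ f₂ = f₁ · 8.8/4.55 = 8.49 × 1.93407 ≈ 16.4202 mm.
Sensor diagonal = √(13.2² + 8.8²) = √251.6800 ≈ 15.8644 mm.
Diagonal AOV on the new format = 2·arctan(15.8644 / (2 × 16.4202)) = 2·arctan(0.48308) ≈ 51.5681°.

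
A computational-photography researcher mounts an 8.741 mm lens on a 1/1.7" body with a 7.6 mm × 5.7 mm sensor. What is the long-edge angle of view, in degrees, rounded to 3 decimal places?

46.992°

Angle of view α = 2·arctan(w/2f) with w = 7.6 mm and f = 8.741 mm.
w/2f = 0.43473; arctan(0.43473) ≈ 23.4962°, so α ≈ 46.9923°.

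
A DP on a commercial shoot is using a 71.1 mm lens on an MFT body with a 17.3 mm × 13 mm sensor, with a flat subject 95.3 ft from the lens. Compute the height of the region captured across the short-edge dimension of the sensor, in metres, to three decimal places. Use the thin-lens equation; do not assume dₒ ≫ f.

dₒ: 95.3 ft × 304.8 mm/ft = 29047.44 mm.
Similar triangles through the lens centre give W/dₒ = h/dᵢ; with 1/f = 1/dₒ + 1/dᵢ this gives W = h·(dₒ − f)/f.
W = 13 mm × (29047.4 − 71.1) / 71.1 = 13 × 407.5434 ≈ 5298.065 mm = 5.29806 m.

5.298 m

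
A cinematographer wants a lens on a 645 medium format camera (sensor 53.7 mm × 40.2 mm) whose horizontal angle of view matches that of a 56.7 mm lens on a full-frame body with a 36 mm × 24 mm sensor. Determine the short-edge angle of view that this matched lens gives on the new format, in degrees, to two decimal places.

26.74°

Equal horizontal AOV ⇒ f₂ = f₁ · 53.7/36 = 56.7 × 1.49167 ≈ 84.5775 mm.
Short-edge AOV on the new format = 2·arctan(40.2 / (2 × 84.5775)) = 2·arctan(0.23765) ≈ 26.7369°.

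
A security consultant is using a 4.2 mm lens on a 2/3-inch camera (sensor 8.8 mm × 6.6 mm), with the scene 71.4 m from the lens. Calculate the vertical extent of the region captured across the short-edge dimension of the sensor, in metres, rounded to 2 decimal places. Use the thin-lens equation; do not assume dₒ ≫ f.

dₒ: 71.4 m = 71400 mm.
Similar triangles through the lens centre give W/dₒ = h/dᵢ; with 1/f = 1/dₒ + 1/dᵢ this gives W = h·(dₒ − f)/f.
W = 6.6 mm × (71400 − 4.2) / 4.2 = 6.6 × 16999.0000 ≈ 112193.400 mm = 112.193 m.

112.19 m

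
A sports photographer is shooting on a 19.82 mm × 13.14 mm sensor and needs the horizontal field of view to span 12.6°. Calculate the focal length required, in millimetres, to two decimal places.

From α = 2·arctan(w/2f) we get f = w / (2·tan(α/2)).
With w = 19.82 mm and α/2 = 6.3°, tan(α/2) ≈ 0.11040, so f ≈ 19.82 / 0.22080 ≈ 89.7637 mm.

89.76 mm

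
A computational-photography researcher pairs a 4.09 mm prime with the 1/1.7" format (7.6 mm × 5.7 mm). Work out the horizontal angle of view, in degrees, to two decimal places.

Angle of view α = 2·arctan(w/2f) with w = 7.6 mm and f = 4.09 mm.
w/2f = 0.92910; arctan(0.92910) ≈ 42.8950°, so α ≈ 85.7900°.

85.79°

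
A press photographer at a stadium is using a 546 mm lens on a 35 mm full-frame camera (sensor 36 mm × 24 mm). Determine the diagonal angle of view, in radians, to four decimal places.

0.0792 rad

Sensor diagonal = √(36² + 24²) = √1872.0000 ≈ 43.2666 mm.
Angle of view α = 2·arctan(d/2f) with d = 43.2666 mm and f = 546 mm.
d/2f = 0.03962; arctan(0.03962) ≈ 0.0396 rad, so α ≈ 0.0792 rad.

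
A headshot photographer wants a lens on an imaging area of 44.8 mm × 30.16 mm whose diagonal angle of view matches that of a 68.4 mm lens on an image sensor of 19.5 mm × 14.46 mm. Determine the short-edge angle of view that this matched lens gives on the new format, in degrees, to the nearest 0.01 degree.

11.32°

Sensor diagonal = √(19.5² + 14.46²) = √589.3416 ≈ 24.2764 mm.
Sensor diagonal = √(44.8² + 30.16²) = √2916.6656 ≈ 54.0062 mm.
Equal diagonal AOV ⇒ f₂ = f₁ · 54.0062/24.2764 = 68.4 × 2.22464 ≈ 152.1654 mm.
Short-edge AOV on the new format = 2·arctan(30.16 / (2 × 152.1654)) = 2·arctan(0.09910) ≈ 11.3194°.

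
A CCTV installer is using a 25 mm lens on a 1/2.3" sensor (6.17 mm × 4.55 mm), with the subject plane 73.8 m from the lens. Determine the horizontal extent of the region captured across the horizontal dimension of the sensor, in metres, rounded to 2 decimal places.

dₒ: 73.8 m = 73800 mm.
Similar triangles through the lens centre give W/dₒ = w/dᵢ; with 1/f = 1/dₒ + 1/dᵢ this gives W = w·(dₒ − f)/f.
W = 6.17 mm × (73800 − 25) / 25 = 6.17 × 2951.0000 ≈ 18207.670 mm = 18.2077 m.

18.21 m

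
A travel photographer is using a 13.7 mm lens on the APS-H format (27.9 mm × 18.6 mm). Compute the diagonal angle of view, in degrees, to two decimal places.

Sensor diagonal = √(27.9² + 18.6²) = √1124.3700 ≈ 33.5316 mm.
Angle of view α = 2·arctan(d/2f) with d = 33.5316 mm and f = 13.7 mm.
d/2f = 1.22378; arctan(1.22378) ≈ 50.7464°, so α ≈ 101.4928°.

101.49°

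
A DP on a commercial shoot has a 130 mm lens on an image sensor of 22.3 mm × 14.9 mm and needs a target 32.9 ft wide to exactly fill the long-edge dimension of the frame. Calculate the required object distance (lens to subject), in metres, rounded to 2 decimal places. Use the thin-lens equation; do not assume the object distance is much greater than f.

W: 32.9 ft × 304.8 mm/ft = 10027.92 mm.
Magnification m = w/W = dᵢ/dₒ; combined with 1/f = 1/dₒ + 1/dᵢ this gives dₒ = f·(1 + W/w).
dₒ = 130 mm × (1 + 10027.9/22.3) = 130 × 450.6825 ≈ 58588.725 mm = 58.5887 m.

58.59 m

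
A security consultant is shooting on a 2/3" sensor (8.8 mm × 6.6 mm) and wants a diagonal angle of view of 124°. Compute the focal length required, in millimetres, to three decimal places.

Sensor diagonal = √(8.8² + 6.6²) = √121.0000 ≈ 11.0000 mm.
From α = 2·arctan(d/2f) we get f = d / (2·tan(α/2)).
With d = 11.0000 mm and α/2 = 62°, tan(α/2) ≈ 1.88073, so f ≈ 11.0000 / 3.76145 ≈ 2.9244 mm.

2.924 mm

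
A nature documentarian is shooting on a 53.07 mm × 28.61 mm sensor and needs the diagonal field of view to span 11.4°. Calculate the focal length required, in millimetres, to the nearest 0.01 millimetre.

302.02 mm

Sensor diagonal = √(53.07² + 28.61²) = √3634.9570 ≈ 60.2906 mm.
From α = 2·arctan(d/2f) we get f = d / (2·tan(α/2)).
With d = 60.2906 mm and α/2 = 5.7°, tan(α/2) ≈ 0.09981, so f ≈ 60.2906 / 0.19963 ≈ 302.0170 mm.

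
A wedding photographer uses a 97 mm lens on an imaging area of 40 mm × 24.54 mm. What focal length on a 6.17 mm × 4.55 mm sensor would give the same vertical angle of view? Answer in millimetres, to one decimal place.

18.0 mm

Equal angle of view means equal height/f ratio, so f₂ = f₁ · (height₂/height₁) = 97 × 4.55/24.54.
f₂ = 97 × 0.18541 ≈ 17.985 mm.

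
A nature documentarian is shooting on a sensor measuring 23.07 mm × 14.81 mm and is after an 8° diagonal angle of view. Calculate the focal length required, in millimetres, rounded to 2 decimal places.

196.02 mm

Sensor diagonal = √(23.07² + 14.81²) = √751.5610 ≈ 27.4146 mm.
From α = 2·arctan(d/2f) we get f = d / (2·tan(α/2)).
With d = 27.4146 mm and α/2 = 4°, tan(α/2) ≈ 0.06993, so f ≈ 27.4146 / 0.13985 ≈ 196.0236 mm.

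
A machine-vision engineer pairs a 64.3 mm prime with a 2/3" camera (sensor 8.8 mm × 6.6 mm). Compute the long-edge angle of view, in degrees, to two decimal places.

Angle of view α = 2·arctan(w/2f) with w = 8.8 mm and f = 64.3 mm.
w/2f = 0.06843; arctan(0.06843) ≈ 3.9146°, so α ≈ 7.8292°.

7.83°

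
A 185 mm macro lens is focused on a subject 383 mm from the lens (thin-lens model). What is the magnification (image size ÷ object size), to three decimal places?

0.934×

Thin lens: 1/f = 1/dₒ + 1/dᵢ → 1/dᵢ = 1/185 − 1/383 = 0.0027944 mm⁻¹, so dᵢ ≈ 357.8535 mm.
Magnification m = dᵢ/dₒ = 357.8535/383 ≈ 0.93434.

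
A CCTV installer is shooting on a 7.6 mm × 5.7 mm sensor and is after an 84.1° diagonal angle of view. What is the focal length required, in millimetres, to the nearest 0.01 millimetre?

Sensor diagonal = √(7.6² + 5.7²) = √90.2500 ≈ 9.5000 mm.
From α = 2·arctan(d/2f) we get f = d / (2·tan(α/2)).
With d = 9.5000 mm and α/2 = 42.05°, tan(α/2) ≈ 0.90199, so f ≈ 9.5000 / 1.80397 ≈ 5.2662 mm.

5.27 mm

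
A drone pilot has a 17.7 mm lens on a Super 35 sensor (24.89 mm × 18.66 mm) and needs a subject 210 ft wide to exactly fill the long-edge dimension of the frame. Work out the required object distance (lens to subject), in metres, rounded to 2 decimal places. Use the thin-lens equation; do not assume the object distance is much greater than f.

W: 210 ft × 304.8 mm/ft = 64008.00 mm.
Magnification m = w/W = dᵢ/dₒ; combined with 1/f = 1/dₒ + 1/dᵢ this gives dₒ = f·(1 + W/w).
dₒ = 17.7 mm × (1 + 64008/24.89) = 17.7 × 2572.6351 ≈ 45535.641 mm = 45.5356 m.

45.54 m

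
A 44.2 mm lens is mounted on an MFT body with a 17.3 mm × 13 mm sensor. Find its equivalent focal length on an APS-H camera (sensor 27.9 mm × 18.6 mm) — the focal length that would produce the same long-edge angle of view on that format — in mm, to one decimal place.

Equal angle of view means equal width/f ratio, so f₂ = f₁ · (width₂/width₁) = 44.2 × 27.9/17.3.
f₂ = 44.2 × 1.61272 ≈ 71.282 mm.

71.3 mm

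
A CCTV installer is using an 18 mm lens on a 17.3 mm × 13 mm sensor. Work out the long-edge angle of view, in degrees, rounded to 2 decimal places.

Angle of view α = 2·arctan(w/2f) with w = 17.3 mm and f = 18 mm.
w/2f = 0.48056; arctan(0.48056) ≈ 25.6669°, so α ≈ 51.3337°.

51.33°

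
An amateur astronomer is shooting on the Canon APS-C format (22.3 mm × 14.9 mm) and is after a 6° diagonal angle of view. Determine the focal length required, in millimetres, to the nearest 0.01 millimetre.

255.88 mm

Sensor diagonal = √(22.3² + 14.9²) = √719.3000 ≈ 26.8198 mm.
From α = 2·arctan(d/2f) we get f = d / (2·tan(α/2)).
With d = 26.8198 mm and α/2 = 3°, tan(α/2) ≈ 0.05241, so f ≈ 26.8198 / 0.10482 ≈ 255.8758 mm.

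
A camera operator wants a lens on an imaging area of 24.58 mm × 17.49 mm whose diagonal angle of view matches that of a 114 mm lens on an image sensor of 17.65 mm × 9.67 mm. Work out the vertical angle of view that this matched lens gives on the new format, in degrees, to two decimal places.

Sensor diagonal = √(17.65² + 9.67²) = √405.0314 ≈ 20.1254 mm.
Sensor diagonal = √(24.58² + 17.49²) = √910.0765 ≈ 30.1675 mm.
Equal diagonal AOV ⇒ f₂ = f₁ · 30.1675/20.1254 = 114 × 1.49898 ≈ 170.8832 mm.
Vertical AOV on the new format = 2·arctan(17.49 / (2 × 170.8832)) = 2·arctan(0.05118) ≈ 5.8591°.

5.86°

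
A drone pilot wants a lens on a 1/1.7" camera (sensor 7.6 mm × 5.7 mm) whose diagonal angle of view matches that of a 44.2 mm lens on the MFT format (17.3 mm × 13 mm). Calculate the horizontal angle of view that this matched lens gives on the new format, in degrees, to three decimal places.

Sensor diagonal = √(17.3² + 13²) = √468.2900 ≈ 21.6400 mm.
Sensor diagonal = √(7.6² + 5.7²) = √90.2500 ≈ 9.5000 mm.
Equal diagonal AOV ⇒ f₂ = f₁ · 9.5000/21.6400 = 44.2 × 0.43900 ≈ 19.4039 mm.
Horizontal AOV on the new format = 2·arctan(7.6 / (2 × 19.4039)) = 2·arctan(0.19584) ≈ 22.1608°.

22.161°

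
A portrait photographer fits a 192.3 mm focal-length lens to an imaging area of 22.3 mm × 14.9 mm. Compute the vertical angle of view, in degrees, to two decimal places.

4.44°

Angle of view α = 2·arctan(h/2f) with h = 14.9 mm and f = 192.3 mm.
h/2f = 0.03874; arctan(0.03874) ≈ 2.2186°, so α ≈ 4.4372°.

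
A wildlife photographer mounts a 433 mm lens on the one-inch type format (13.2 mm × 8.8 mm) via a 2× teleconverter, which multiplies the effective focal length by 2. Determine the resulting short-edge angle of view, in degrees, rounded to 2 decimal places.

Effective focal length f = 433 × 2 = 866 mm.
α = 2·arctan(8.8 / (2 × 866)) = 2·arctan(0.00508) ≈ 0.5822°.

0.58°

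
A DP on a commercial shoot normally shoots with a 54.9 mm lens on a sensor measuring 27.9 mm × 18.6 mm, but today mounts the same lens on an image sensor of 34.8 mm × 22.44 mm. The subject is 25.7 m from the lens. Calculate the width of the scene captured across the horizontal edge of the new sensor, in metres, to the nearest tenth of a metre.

The focal length stays 54.9 mm; the relevant sensor dimension is now w = 34.8 mm. Object distance dₒ = 25.7 m = 25700 mm.
Thin-lens field width W = w·(dₒ − f)/f = 34.8 × (25700 − 54.9)/54.9 ≈ 16255.910 mm = 16.2559 m.

16.3 m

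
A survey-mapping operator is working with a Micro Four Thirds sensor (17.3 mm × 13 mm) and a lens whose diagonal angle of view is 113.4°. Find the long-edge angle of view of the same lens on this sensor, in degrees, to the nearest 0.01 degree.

101.18°

Sensor diagonal = √(17.3² + 13²) = √468.2900 ≈ 21.6400 mm.
From the diagonal AOV: f = 21.6400 / (2·tan(56.7°)) = 21.6400 / 3.04471 ≈ 7.1074 mm.
Long-edge AOV = 2·arctan(17.3 / (2 × 7.1074)) = 2·arctan(1.21704) ≈ 101.1824°.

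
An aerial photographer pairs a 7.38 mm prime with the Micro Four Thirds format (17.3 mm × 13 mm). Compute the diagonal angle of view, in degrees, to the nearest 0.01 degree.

Sensor diagonal = √(17.3² + 13²) = √468.2900 ≈ 21.6400 mm.
Angle of view α = 2·arctan(d/2f) with d = 21.6400 mm and f = 7.38 mm.
d/2f = 1.46613; arctan(1.46613) ≈ 55.7033°, so α ≈ 111.4066°.

111.41°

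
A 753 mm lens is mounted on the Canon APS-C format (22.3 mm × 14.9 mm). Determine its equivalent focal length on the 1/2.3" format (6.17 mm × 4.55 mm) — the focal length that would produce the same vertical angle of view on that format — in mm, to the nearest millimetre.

Equal angle of view means equal height/f ratio, so f₂ = f₁ · (height₂/height₁) = 753 × 4.55/14.9.
f₂ = 753 × 0.30537 ≈ 229.943 mm.

230 mm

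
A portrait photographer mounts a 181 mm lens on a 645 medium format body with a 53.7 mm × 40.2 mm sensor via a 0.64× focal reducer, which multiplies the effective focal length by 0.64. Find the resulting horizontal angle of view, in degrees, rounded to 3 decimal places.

26.100°

Effective focal length f = 181 × 0.64 = 115.84 mm.
α = 2·arctan(53.7 / (2 × 115.84)) = 2·arctan(0.23179) ≈ 26.0997°.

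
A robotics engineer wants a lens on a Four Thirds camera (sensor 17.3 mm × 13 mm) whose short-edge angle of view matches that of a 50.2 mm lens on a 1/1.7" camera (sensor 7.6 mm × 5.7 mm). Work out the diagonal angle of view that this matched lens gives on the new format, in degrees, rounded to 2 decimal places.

10.80°

Equal short-edge AOV ⇒ f₂ = f₁ · 13/5.7 = 50.2 × 2.28070 ≈ 114.4912 mm.
Sensor diagonal = √(17.3² + 13²) = √468.2900 ≈ 21.6400 mm.
Diagonal AOV on the new format = 2·arctan(21.6400 / (2 × 114.4912)) = 2·arctan(0.09451) ≈ 10.7974°.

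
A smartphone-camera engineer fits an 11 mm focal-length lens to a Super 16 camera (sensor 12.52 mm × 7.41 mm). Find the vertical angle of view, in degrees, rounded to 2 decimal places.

37.23°

Angle of view α = 2·arctan(h/2f) with h = 7.41 mm and f = 11 mm.
h/2f = 0.33682; arctan(0.33682) ≈ 18.6145°, so α ≈ 37.2289°.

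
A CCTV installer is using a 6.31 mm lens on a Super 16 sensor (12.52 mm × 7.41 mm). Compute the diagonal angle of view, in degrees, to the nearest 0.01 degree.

Sensor diagonal = √(12.52² + 7.41²) = √211.6585 ≈ 14.5485 mm.
Angle of view α = 2·arctan(d/2f) with d = 14.5485 mm and f = 6.31 mm.
d/2f = 1.15281; arctan(1.15281) ≈ 49.0602°, so α ≈ 98.1204°.

98.12°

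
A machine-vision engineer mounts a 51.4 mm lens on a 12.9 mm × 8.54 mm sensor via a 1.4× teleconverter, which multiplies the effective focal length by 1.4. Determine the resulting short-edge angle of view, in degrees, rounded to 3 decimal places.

Effective focal length f = 51.4 × 1.4 = 71.96 mm.
α = 2·arctan(8.54 / (2 × 71.96)) = 2·arctan(0.05934) ≈ 6.7917°.

6.792°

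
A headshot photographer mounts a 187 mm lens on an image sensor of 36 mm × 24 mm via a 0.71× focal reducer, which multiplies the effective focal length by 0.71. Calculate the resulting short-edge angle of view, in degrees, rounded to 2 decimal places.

10.33°

Effective focal length f = 187 × 0.71 = 132.77 mm.
α = 2·arctan(24 / (2 × 132.77)) = 2·arctan(0.09038) ≈ 10.3289°.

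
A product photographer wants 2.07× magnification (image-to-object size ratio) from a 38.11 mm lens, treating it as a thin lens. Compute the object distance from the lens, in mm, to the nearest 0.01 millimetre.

56.52 mm

With m = dᵢ/dₒ and 1/f = 1/dₒ + 1/dᵢ, substituting dᵢ = m·dₒ gives 1/f = (1 + 1/m)/dₒ, hence dₒ = f·(1 + 1/m).
dₒ = 38.11 × (1 + 1/2.07) = 38.11 × 1.48309 ≈ 56.521 mm.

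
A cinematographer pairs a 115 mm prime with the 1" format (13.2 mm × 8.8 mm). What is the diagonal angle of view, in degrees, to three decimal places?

Sensor diagonal = √(13.2² + 8.8²) = √251.6800 ≈ 15.8644 mm.
Angle of view α = 2·arctan(d/2f) with d = 15.8644 mm and f = 115 mm.
d/2f = 0.06898; arctan(0.06898) ≈ 3.9458°, so α ≈ 7.8915°.

7.892°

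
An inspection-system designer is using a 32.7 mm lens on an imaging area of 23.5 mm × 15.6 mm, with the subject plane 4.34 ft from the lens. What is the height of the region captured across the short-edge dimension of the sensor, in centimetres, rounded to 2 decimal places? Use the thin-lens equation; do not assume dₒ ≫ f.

61.55 cm

dₒ: 4.34 ft × 304.8 mm/ft = 1322.83 mm.
Similar triangles through the lens centre give W/dₒ = h/dᵢ; with 1/f = 1/dₒ + 1/dᵢ this gives W = h·(dₒ − f)/f.
W = 15.6 mm × (1322.83 − 32.7) / 32.7 = 15.6 × 39.4536 ≈ 615.476 mm = 61.5476 cm.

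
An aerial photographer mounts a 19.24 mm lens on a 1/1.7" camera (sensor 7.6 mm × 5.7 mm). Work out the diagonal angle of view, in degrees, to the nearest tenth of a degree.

27.7°

Sensor diagonal = √(7.6² + 5.7²) = √90.2500 ≈ 9.5000 mm.
Angle of view α = 2·arctan(d/2f) with d = 9.5000 mm and f = 19.24 mm.
d/2f = 0.24688; arctan(0.24688) ≈ 13.8680°, so α ≈ 27.7359°.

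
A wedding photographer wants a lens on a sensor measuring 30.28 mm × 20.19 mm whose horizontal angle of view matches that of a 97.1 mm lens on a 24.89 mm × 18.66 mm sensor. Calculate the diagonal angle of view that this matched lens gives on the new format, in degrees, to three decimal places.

17.515°

Equal horizontal AOV ⇒ f₂ = f₁ · 30.28/24.89 = 97.1 × 1.21655 ≈ 118.1273 mm.
Sensor diagonal = √(30.28² + 20.19²) = √1324.5145 ≈ 36.3939 mm.
Diagonal AOV on the new format = 2·arctan(36.3939 / (2 × 118.1273)) = 2·arctan(0.15405) ≈ 17.5146°.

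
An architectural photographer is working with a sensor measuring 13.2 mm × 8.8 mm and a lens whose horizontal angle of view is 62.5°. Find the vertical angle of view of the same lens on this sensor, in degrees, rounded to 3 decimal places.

44.051°

From the horizontal AOV: f = 13.2 / (2·tan(31.25°)) = 13.2 / 1.21363 ≈ 10.8765 mm.
Vertical AOV = 2·arctan(8.8 / (2 × 10.8765)) = 2·arctan(0.40454) ≈ 44.0509°.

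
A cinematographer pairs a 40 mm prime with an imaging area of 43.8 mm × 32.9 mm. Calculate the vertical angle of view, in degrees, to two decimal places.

Angle of view α = 2·arctan(h/2f) with h = 32.9 mm and f = 40 mm.
h/2f = 0.41125; arctan(0.41125) ≈ 22.3549°, so α ≈ 44.7098°.

44.71°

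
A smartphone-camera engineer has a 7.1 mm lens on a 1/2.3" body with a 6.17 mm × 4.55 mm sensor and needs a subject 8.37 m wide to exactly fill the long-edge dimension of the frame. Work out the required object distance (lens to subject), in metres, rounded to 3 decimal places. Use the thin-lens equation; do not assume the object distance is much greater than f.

W: 8.37 m = 8370 mm.
Magnification m = w/W = dᵢ/dₒ; combined with 1/f = 1/dₒ + 1/dᵢ this gives dₒ = f·(1 + W/w).
dₒ = 7.1 mm × (1 + 8370/6.17) = 7.1 × 1357.5640 ≈ 9638.705 mm = 9.6387 m.

9.639 m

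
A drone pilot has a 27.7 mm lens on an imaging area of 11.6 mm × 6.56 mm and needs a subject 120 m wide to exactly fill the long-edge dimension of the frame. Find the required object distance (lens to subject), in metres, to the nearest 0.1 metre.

W: 120 m = 120000 mm.
Magnification m = w/W = dᵢ/dₒ; combined with 1/f = 1/dₒ + 1/dᵢ this gives dₒ = f·(1 + W/w).
dₒ = 27.7 mm × (1 + 120000/11.6) = 27.7 × 10345.8276 ≈ 286579.424 mm = 286.579 m.

286.6 m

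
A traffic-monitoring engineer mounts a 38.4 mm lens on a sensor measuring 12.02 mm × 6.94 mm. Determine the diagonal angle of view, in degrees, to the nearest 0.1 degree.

20.5°

Sensor diagonal = √(12.02² + 6.94²) = √192.6440 ≈ 13.8796 mm.
Angle of view α = 2·arctan(d/2f) with d = 13.8796 mm and f = 38.4 mm.
d/2f = 0.18072; arctan(0.18072) ≈ 10.2442°, so α ≈ 20.4883°.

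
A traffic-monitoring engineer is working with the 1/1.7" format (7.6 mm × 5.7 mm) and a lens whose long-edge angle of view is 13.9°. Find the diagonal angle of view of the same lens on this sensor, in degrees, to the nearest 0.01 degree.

17.33°

From the long-edge AOV: f = 7.6 / (2·tan(6.95°)) = 7.6 / 0.24380 ≈ 31.1734 mm.
Sensor diagonal = √(7.6² + 5.7²) = √90.2500 ≈ 9.5000 mm.
Diagonal AOV = 2·arctan(9.5000 / (2 × 31.1734)) = 2·arctan(0.15237) ≈ 17.3274°.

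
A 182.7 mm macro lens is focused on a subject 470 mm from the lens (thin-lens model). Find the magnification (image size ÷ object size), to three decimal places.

0.636×

Thin lens: 1/f = 1/dₒ + 1/dᵢ → 1/dᵢ = 1/182.7 − 1/470 = 0.0033458 mm⁻¹, so dᵢ ≈ 298.8827 mm.
Magnification m = dᵢ/dₒ = 298.8827/470 ≈ 0.63592.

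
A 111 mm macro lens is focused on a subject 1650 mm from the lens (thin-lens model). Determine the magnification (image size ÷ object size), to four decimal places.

Thin lens: 1/f = 1/dₒ + 1/dᵢ → 1/dᵢ = 1/111 − 1/1650 = 0.0084029 mm⁻¹, so dᵢ ≈ 119.0058 mm.
Magnification m = dᵢ/dₒ = 119.0058/1650 ≈ 0.07212.

0.0721×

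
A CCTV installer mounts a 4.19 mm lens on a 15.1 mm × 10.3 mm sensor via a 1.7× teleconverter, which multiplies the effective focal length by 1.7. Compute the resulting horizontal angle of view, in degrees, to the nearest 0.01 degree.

Effective focal length f = 4.19 × 1.7 = 7.123 mm.
α = 2·arctan(15.1 / (2 × 7.123)) = 2·arctan(1.05995) ≈ 93.3338°.

93.33°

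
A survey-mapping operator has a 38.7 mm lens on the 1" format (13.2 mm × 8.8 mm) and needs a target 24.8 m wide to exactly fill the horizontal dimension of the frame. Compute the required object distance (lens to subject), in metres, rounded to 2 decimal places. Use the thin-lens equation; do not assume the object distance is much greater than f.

72.75 m

W: 24.8 m = 24800 mm.
Magnification m = w/W = dᵢ/dₒ; combined with 1/f = 1/dₒ + 1/dᵢ this gives dₒ = f·(1 + W/w).
dₒ = 38.7 mm × (1 + 24800/13.2) = 38.7 × 1879.7879 ≈ 72747.791 mm = 72.7478 m.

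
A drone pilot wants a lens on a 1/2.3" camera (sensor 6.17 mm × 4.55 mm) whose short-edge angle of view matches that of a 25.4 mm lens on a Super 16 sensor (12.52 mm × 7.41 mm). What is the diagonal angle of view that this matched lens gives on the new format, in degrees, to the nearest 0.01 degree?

Equal short-edge AOV ⇒ f₂ = f₁ · 4.55/7.41 = 25.4 × 0.61404 ≈ 15.5965 mm.
Sensor diagonal = √(6.17² + 4.55²) = √58.7714 ≈ 7.6663 mm.
Diagonal AOV on the new format = 2·arctan(7.6663 / (2 × 15.5965)) = 2·arctan(0.24577) ≈ 27.6157°.

27.62°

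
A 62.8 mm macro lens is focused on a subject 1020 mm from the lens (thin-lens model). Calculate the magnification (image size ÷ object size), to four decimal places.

0.0656×

Thin lens: 1/f = 1/dₒ + 1/dᵢ → 1/dᵢ = 1/62.8 − 1/1020 = 0.0149432 mm⁻¹, so dᵢ ≈ 66.9202 mm.
Magnification m = dᵢ/dₒ = 66.9202/1020 ≈ 0.06561.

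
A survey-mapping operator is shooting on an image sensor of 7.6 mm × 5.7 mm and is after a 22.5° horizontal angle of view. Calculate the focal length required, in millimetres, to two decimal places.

From α = 2·arctan(w/2f) we get f = w / (2·tan(α/2)).
With w = 7.6 mm and α/2 = 11.25°, tan(α/2) ≈ 0.19891, so f ≈ 7.6 / 0.39782 ≈ 19.1039 mm.

19.10 mm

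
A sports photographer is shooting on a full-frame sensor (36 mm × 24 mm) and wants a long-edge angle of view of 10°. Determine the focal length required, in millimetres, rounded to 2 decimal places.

From α = 2·arctan(w/2f) we get f = w / (2·tan(α/2)).
With w = 36 mm and α/2 = 5°, tan(α/2) ≈ 0.08749, so f ≈ 36 / 0.17498 ≈ 205.7409 mm.

205.74 mm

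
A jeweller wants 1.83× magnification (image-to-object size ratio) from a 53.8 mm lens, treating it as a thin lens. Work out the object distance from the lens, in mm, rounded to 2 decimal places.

83.20 mm

With m = dᵢ/dₒ and 1/f = 1/dₒ + 1/dᵢ, substituting dᵢ = m·dₒ gives 1/f = (1 + 1/m)/dₒ, hence dₒ = f·(1 + 1/m).
dₒ = 53.8 × (1 + 1/1.83) = 53.8 × 1.54645 ≈ 83.199 mm.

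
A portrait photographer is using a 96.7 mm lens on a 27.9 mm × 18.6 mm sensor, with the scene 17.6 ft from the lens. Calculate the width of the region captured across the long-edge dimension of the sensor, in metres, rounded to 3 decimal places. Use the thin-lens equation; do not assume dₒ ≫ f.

1.520 m

dₒ: 17.6 ft × 304.8 mm/ft = 5364.48 mm.
Similar triangles through the lens centre give W/dₒ = w/dᵢ; with 1/f = 1/dₒ + 1/dᵢ this gives W = w·(dₒ − f)/f.
W = 27.9 mm × (5364.48 − 96.7) / 96.7 = 27.9 × 54.4755 ≈ 1519.866 mm = 1.51987 m.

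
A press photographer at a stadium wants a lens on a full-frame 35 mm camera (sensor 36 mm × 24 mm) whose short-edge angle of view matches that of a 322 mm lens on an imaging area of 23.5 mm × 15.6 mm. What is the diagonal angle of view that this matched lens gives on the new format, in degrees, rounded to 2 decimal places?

5.00°

Equal short-edge AOV ⇒ f₂ = f₁ · 24/15.6 = 322 × 1.53846 ≈ 495.3846 mm.
Sensor diagonal = √(36² + 24²) = √1872.0000 ≈ 43.2666 mm.
Diagonal AOV on the new format = 2·arctan(43.2666 / (2 × 495.3846)) = 2·arctan(0.04367) ≈ 5.0010°.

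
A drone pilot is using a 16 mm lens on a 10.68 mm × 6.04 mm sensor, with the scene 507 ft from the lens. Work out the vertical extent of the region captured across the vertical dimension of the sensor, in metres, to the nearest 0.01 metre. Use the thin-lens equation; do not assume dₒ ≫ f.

58.33 m

dₒ: 507 ft × 304.8 mm/ft = 154533.60 mm.
Similar triangles through the lens centre give W/dₒ = h/dᵢ; with 1/f = 1/dₒ + 1/dᵢ this gives W = h·(dₒ − f)/f.
W = 6.04 mm × (154534 − 16) / 16 = 6.04 × 9657.3497 ≈ 58330.392 mm = 58.3304 m.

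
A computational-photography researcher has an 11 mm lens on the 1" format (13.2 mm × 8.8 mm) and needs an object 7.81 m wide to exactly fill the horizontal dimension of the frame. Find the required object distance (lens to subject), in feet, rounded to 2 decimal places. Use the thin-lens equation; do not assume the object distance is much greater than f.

21.39 ft

W: 7.81 m = 7810 mm.
Magnification m = w/W = dᵢ/dₒ; combined with 1/f = 1/dₒ + 1/dᵢ this gives dₒ = f·(1 + W/w).
dₒ = 11 mm × (1 + 7810/13.2) = 11 × 592.6667 ≈ 6519.333 mm = 6519.333/304.8 ft = 21.3889 ft.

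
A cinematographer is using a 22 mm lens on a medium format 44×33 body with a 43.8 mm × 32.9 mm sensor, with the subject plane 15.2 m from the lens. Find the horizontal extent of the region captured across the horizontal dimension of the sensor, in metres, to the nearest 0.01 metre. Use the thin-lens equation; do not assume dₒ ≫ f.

30.22 m

dₒ: 15.2 m = 15200 mm.
Similar triangles through the lens centre give W/dₒ = w/dᵢ; with 1/f = 1/dₒ + 1/dᵢ this gives W = w·(dₒ − f)/f.
W = 43.8 mm × (15200 − 22) / 22 = 43.8 × 689.9091 ≈ 30218.018 mm = 30.218 m.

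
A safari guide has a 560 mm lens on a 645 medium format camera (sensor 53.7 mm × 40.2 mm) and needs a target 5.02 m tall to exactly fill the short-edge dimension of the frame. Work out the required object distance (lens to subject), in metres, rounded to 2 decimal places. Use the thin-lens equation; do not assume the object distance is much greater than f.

70.49 m

W: 5.02 m = 5020 mm.
Magnification m = h/W = dᵢ/dₒ; combined with 1/f = 1/dₒ + 1/dᵢ this gives dₒ = f·(1 + W/h).
dₒ = 560 mm × (1 + 5020/40.2) = 560 × 125.8756 ≈ 70490.348 mm = 70.4903 m.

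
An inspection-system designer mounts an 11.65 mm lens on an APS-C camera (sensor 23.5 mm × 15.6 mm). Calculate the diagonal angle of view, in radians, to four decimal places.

1.7607 rad

Sensor diagonal = √(23.5² + 15.6²) = √795.6100 ≈ 28.2066 mm.
Angle of view α = 2·arctan(d/2f) with d = 28.2066 mm and f = 11.65 mm.
d/2f = 1.21058; arctan(1.21058) ≈ 0.8804 rad, so α ≈ 1.7607 rad.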